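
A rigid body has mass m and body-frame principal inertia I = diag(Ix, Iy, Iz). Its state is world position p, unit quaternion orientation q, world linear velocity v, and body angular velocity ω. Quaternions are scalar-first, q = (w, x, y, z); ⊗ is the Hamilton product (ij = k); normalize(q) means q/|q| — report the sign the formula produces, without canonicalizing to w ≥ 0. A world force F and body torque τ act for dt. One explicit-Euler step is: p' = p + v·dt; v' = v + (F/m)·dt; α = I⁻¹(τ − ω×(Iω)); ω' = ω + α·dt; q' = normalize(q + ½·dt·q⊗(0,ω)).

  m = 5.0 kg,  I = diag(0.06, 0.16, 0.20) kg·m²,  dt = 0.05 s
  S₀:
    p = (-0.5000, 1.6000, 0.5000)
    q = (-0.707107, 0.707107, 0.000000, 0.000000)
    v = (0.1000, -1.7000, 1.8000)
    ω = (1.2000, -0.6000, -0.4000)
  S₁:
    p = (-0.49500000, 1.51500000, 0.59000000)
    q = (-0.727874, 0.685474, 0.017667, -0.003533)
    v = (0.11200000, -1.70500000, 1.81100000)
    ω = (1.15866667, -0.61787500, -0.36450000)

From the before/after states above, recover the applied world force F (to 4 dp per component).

F = (1.2000, -0.5000, 1.1000)

v₁ − v₀ = (0.01200000, -0.00500000, 0.01100000)
m·(v₁−v₀)/dt = (1.2000, -0.5000, 1.1000)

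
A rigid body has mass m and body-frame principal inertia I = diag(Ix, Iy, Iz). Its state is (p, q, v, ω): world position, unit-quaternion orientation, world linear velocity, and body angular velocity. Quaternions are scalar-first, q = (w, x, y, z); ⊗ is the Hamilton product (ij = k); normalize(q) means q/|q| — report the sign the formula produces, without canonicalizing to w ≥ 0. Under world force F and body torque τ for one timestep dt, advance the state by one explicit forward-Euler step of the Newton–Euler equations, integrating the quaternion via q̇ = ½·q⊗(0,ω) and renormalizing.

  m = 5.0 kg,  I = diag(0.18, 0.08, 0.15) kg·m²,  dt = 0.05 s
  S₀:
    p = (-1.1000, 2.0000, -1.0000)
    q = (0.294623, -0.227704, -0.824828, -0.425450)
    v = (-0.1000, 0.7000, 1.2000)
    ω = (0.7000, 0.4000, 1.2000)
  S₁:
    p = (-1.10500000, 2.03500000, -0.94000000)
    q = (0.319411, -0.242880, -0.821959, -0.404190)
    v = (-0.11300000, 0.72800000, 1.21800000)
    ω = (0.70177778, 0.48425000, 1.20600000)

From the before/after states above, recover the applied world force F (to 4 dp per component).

v₁ − v₀ = (-0.01300000, 0.02800000, 0.01800000)
F = m·Δv/dt = (-1.3000, 2.8000, 1.8000)

F = (-1.3000, 2.8000, 1.8000)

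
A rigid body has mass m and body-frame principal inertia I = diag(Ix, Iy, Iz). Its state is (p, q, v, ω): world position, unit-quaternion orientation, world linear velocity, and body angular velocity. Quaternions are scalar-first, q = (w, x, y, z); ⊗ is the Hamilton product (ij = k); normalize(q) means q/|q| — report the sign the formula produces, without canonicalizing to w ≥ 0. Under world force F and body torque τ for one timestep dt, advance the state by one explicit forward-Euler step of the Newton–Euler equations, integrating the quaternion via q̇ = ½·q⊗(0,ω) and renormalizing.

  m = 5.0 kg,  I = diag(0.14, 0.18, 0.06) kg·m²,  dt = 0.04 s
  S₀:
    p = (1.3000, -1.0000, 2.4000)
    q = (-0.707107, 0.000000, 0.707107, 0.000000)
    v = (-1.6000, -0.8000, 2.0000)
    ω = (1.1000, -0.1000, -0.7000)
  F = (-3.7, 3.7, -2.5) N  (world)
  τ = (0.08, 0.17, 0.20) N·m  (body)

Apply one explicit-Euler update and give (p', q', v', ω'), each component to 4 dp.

new position p' = (1.2360, -1.0320, 2.4800)
v' = v + a·dt = (-1.6296, -0.7704, 1.9800)
ω×(Iω) gyroscopic = (-0.0084, -0.0616, -0.0044)
angular accel α = (0.6314, 1.2867, 3.4067)
new body rate ω' = (1.1253, -0.0485, -0.5637)
q⊗(0,ω) = (0.0707107, -1.2727926, 0.0707107, -0.2828428)
updated quaternion q' = (-0.7055, -0.0254, 0.7083, -0.0057)

p' = (1.2360, -1.0320, 2.4800)
q' = (-0.7055, -0.0254, 0.7083, -0.0057)
v' = (-1.6296, -0.7704, 1.9800)
ω' = (1.1253, -0.0485, -0.5637)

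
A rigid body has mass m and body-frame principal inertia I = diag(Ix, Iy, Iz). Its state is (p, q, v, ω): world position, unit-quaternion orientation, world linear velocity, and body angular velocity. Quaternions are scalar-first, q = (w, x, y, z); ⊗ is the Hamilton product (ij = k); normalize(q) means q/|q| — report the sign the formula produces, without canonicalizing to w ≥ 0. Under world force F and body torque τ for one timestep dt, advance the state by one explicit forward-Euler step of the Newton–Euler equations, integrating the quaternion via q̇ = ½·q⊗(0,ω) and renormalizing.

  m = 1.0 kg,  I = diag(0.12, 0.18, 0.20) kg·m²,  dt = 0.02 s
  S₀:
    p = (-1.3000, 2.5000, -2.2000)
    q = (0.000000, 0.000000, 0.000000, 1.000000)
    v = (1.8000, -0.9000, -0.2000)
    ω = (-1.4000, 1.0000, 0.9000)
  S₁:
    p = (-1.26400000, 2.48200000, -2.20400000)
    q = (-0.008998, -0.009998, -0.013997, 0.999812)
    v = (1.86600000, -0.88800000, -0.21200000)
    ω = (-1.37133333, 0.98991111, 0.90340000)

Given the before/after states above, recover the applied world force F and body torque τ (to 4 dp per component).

F = (3.3000, 0.6000, -0.6000)
τ = (0.1900, 0.0100, -0.0500)

rate change Δω = (0.02866667, -0.01008889, 0.00340000)
applied torque τ = (0.1900, 0.0100, -0.0500)
velocity change Δv = (0.06600000, 0.01200000, -0.01200000)
m·(v₁−v₀)/dt = (3.3000, 0.6000, -0.6000)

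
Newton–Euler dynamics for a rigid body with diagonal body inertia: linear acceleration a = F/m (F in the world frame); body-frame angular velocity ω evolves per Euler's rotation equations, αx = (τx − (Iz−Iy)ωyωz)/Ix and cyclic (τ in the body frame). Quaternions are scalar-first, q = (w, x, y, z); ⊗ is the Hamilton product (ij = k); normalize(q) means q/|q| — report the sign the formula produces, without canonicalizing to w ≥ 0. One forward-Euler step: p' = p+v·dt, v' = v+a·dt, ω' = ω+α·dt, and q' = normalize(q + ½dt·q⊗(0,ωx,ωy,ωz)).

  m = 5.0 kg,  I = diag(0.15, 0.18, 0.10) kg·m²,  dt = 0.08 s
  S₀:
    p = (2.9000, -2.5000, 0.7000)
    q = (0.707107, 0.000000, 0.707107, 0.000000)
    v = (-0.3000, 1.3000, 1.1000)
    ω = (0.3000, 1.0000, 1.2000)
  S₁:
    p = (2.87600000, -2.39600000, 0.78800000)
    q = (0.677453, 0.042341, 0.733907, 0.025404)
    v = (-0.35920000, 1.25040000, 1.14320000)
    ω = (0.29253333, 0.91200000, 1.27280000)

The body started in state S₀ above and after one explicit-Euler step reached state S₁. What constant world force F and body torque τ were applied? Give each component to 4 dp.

F = (-3.7000, -3.1000, 2.7000)
τ = (-0.1100, -0.1800, 0.1000)

Δv = v₁−v₀ = (-0.05920000, -0.04960000, 0.04320000)
applied force F = (-3.7000, -3.1000, 2.7000)
Δω = ω₁−ω₀ = (-0.00746667, -0.08800000, 0.07280000)
I·α + gyro = (-0.1100, -0.1800, 0.1000)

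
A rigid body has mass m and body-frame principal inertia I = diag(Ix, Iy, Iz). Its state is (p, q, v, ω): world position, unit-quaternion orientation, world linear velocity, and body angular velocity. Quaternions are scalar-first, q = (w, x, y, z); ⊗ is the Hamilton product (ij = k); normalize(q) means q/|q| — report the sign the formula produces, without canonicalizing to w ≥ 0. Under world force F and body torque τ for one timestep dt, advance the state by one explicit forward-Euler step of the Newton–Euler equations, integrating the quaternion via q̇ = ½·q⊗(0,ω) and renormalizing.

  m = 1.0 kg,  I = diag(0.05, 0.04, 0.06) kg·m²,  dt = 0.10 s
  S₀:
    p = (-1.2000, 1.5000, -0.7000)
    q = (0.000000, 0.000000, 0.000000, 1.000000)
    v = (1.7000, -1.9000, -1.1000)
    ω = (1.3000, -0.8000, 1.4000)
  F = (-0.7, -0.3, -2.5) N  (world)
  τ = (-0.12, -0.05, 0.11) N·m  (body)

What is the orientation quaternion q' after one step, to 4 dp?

Hamilton product q⊗(0,ω) = (-1.4000000, 0.8000000, 1.3000000, 0.0000000)
q' = normalize(q + ½dt·q⊗(0,ω)) = (-0.0696, 0.0398, 0.0647, 0.9947)

q' = (-0.0696, 0.0398, 0.0647, 0.9947)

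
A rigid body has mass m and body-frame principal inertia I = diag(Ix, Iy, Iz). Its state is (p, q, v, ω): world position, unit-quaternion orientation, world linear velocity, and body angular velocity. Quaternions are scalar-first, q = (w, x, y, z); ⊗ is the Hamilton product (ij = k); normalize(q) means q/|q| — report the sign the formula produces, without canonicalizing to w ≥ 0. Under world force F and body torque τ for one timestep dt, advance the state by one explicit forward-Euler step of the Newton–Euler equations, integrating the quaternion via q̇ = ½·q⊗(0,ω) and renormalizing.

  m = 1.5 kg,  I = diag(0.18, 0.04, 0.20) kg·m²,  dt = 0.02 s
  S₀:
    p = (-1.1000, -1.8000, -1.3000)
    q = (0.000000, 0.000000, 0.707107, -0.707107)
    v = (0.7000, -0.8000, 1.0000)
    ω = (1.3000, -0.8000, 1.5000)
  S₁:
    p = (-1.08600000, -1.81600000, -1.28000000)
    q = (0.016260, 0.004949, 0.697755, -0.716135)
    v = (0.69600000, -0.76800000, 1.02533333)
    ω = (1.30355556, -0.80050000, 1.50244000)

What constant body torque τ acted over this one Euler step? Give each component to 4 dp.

rate change Δω = (0.00355556, -0.00050000, 0.00244000)
precession coupling = (-0.1920, -0.0390, 0.1456)
applied torque τ = (-0.1600, -0.0400, 0.1700)

τ = (-0.1600, -0.0400, 0.1700)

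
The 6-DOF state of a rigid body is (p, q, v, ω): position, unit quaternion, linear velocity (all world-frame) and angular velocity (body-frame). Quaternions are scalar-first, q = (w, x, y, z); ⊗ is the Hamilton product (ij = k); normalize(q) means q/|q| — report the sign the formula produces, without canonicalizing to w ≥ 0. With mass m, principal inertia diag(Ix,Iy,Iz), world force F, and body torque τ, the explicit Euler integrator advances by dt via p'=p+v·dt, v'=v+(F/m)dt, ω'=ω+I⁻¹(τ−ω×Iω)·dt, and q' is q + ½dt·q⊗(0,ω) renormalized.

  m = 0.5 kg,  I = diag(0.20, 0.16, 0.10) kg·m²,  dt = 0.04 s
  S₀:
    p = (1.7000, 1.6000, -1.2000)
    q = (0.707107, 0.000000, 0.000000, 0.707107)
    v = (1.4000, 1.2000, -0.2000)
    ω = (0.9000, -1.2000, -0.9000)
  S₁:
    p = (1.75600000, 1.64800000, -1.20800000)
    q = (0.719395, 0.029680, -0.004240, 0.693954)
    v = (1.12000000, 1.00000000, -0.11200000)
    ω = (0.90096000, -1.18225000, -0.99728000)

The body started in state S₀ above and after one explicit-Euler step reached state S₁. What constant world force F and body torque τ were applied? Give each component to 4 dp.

F = (-3.5000, -2.5000, 1.1000)
τ = (-0.0600, -0.0100, -0.2000)

velocity change Δv = (-0.28000000, -0.20000000, 0.08800000)
applied force F = (-3.5000, -2.5000, 1.1000)
rate change Δω = (0.00096000, 0.01775000, -0.09728000)
precession coupling = (-0.0648, -0.0810, 0.0432)
I·α + gyro = (-0.0600, -0.0100, -0.2000)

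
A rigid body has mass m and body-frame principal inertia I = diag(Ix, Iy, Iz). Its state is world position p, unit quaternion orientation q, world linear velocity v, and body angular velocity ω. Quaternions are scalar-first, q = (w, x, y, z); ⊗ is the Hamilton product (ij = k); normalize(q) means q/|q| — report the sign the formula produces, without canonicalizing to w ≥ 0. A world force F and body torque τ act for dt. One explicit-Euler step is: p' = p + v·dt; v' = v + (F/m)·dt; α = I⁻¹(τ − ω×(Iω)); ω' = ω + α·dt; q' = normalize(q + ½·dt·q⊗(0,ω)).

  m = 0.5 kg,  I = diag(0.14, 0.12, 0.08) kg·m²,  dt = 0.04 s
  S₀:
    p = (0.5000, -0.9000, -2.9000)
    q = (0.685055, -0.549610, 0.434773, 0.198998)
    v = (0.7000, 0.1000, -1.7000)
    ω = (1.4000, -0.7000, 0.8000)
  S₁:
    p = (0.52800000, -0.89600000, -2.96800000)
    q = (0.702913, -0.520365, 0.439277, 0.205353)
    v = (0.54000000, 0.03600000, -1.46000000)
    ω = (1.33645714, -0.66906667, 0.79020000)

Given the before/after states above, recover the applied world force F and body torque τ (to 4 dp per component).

velocity change Δv = (-0.16000000, -0.06400000, 0.24000000)
F = m·Δv/dt = (-2.0000, -0.8000, 3.0000)
ω₁ − ω₀ = (-0.06354286, 0.03093333, -0.00980000)
ω₀×(Iω₀) = (0.0224, 0.0672, 0.0196)
applied torque τ = (-0.2000, 0.1600, 0.0000)

F = (-2.0000, -0.8000, 3.0000)
τ = (-0.2000, 0.1600, 0.0000)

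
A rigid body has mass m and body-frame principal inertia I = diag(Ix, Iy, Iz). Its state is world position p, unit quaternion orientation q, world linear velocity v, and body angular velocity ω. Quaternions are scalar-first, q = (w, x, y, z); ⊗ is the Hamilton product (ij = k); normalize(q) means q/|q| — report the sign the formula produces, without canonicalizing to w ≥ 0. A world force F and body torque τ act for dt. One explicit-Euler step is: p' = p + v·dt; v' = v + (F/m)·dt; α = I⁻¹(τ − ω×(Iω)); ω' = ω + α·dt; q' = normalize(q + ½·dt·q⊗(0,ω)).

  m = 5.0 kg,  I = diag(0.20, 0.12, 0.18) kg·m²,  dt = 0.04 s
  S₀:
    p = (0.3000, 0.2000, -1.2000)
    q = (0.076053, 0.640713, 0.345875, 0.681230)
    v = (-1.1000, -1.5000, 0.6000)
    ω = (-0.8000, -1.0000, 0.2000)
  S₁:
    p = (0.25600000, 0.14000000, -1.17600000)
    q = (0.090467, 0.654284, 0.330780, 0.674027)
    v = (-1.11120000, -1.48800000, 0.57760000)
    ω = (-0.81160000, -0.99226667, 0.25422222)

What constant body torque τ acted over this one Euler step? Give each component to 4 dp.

Δω = ω₁−ω₀ = (-0.01160000, 0.00773333, 0.05422222)
gyro term ω₀×Iω₀ = (-0.0120, -0.0032, -0.0640)
τ = I·(Δω/dt) + ω₀×(Iω₀) = (-0.0700, 0.0200, 0.1800)

τ = (-0.0700, 0.0200, 0.1800)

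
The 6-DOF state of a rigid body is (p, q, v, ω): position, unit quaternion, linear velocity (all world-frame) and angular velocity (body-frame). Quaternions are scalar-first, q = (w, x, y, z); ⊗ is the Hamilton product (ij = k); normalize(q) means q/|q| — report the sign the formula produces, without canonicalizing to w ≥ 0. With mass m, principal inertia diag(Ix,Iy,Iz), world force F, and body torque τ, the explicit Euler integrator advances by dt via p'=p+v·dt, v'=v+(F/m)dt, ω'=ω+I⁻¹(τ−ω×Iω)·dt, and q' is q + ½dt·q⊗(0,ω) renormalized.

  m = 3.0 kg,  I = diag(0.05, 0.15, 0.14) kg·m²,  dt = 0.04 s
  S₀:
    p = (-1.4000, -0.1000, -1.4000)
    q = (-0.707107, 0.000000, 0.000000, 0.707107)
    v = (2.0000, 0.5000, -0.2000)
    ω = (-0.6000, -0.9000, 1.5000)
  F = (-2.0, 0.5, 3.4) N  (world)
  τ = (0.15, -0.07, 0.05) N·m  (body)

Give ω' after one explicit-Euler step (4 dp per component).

ω' = (-0.4908, -0.9403, 1.4989)

α = I⁻¹(τ − ω×Iω) = (2.7300, -1.0067, -0.0286)
ω' = ω + α·dt = (-0.4908, -0.9403, 1.4989)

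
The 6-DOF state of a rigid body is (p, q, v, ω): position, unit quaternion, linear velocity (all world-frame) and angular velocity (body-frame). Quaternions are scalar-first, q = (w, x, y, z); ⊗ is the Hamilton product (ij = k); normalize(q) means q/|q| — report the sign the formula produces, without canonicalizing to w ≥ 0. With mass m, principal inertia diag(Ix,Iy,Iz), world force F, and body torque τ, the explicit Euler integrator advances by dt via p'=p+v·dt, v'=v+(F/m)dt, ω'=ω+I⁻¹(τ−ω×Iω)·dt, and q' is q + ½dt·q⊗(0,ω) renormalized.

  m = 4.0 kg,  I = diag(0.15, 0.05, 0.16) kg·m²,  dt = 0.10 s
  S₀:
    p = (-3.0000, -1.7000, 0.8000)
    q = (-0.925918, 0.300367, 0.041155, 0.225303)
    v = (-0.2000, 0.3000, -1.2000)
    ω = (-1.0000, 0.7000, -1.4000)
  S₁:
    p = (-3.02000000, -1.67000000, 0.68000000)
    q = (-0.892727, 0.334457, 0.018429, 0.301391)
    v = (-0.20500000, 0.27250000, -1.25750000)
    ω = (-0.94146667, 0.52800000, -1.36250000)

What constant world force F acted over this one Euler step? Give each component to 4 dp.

v₁ − v₀ = (-0.00500000, -0.02750000, -0.05750000)
m·(v₁−v₀)/dt = (-0.2000, -1.1000, -2.3000)

F = (-0.2000, -1.1000, -2.3000)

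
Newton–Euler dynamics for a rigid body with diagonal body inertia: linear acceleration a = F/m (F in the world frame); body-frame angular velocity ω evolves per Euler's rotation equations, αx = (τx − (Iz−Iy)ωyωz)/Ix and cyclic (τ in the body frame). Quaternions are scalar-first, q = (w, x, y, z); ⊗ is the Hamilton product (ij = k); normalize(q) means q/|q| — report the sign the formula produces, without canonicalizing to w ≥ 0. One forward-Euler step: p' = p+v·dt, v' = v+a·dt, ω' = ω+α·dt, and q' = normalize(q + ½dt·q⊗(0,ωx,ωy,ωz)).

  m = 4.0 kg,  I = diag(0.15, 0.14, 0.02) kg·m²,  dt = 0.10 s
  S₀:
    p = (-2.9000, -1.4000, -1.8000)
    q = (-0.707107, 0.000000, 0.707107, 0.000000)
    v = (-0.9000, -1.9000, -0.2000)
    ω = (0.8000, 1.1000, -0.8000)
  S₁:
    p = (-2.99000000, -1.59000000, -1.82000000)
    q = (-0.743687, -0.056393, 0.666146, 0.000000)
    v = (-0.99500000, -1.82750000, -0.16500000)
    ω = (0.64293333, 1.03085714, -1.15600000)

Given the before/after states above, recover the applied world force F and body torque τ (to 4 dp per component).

F = (-3.8000, 2.9000, 1.4000)
τ = (-0.1300, -0.1800, -0.0800)

ω₁ − ω₀ = (-0.15706667, -0.06914286, -0.35600000)
applied torque τ = (-0.1300, -0.1800, -0.0800)
velocity change Δv = (-0.09500000, 0.07250000, 0.03500000)
m·(v₁−v₀)/dt = (-3.8000, 2.9000, 1.4000)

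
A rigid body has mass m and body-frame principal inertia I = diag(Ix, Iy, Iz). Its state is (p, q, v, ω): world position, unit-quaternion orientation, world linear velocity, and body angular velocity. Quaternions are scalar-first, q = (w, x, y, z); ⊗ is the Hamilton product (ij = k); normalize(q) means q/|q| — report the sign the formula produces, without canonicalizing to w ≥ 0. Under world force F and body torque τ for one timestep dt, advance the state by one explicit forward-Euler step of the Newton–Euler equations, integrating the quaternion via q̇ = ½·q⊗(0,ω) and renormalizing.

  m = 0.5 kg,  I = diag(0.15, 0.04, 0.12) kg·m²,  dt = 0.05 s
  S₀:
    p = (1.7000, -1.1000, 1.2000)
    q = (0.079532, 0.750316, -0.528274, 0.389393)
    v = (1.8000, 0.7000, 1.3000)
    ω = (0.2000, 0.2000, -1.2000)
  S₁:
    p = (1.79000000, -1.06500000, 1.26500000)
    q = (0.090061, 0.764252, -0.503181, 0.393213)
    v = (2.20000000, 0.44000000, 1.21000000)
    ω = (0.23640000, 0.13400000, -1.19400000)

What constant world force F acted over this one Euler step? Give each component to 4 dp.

v₁ − v₀ = (0.40000000, -0.26000000, -0.09000000)
applied force F = (4.0000, -2.6000, -0.9000)

F = (4.0000, -2.6000, -0.9000)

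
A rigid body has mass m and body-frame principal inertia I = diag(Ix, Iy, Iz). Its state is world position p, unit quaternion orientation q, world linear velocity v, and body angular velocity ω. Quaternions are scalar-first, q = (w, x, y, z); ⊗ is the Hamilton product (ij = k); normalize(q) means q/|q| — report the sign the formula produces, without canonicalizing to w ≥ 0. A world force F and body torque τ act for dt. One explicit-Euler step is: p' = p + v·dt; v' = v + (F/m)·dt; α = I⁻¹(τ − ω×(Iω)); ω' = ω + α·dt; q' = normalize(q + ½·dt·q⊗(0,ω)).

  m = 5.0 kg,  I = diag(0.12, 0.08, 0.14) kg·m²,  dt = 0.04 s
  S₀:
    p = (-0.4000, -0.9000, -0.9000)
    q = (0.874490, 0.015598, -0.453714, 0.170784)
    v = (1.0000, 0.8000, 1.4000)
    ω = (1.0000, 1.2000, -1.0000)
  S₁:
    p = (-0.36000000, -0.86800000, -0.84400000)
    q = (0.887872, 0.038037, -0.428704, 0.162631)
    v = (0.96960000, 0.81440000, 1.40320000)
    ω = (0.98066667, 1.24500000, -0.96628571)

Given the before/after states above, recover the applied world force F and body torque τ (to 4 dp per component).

F = (-3.8000, 1.8000, 0.4000)
τ = (-0.1300, 0.1100, 0.0700)

ω₁ − ω₀ = (-0.01933333, 0.04500000, 0.03371429)
applied torque τ = (-0.1300, 0.1100, 0.0700)
Δv = v₁−v₀ = (-0.03040000, 0.01440000, 0.00320000)
F = m·Δv/dt = (-3.8000, 1.8000, 0.4000)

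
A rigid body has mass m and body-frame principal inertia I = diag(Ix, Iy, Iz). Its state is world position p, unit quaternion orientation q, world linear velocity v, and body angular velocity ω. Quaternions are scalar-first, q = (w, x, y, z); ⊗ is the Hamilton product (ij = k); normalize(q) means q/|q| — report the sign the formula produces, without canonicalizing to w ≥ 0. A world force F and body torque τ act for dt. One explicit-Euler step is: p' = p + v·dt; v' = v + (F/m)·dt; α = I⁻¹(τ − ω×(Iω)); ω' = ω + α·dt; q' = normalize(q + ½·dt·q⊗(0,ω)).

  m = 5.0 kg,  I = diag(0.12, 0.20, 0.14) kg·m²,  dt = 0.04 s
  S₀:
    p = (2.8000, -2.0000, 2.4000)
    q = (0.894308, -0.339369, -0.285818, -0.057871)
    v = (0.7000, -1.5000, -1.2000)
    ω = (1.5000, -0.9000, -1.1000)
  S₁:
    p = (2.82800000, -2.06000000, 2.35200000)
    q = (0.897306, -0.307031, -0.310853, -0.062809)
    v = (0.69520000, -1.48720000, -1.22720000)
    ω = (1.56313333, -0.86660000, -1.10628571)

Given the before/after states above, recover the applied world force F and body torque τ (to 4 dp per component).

F = (-0.6000, 1.6000, -3.4000)
τ = (0.1300, 0.2000, -0.1300)

Δω = ω₁−ω₀ = (0.06313333, 0.03340000, -0.00628571)
I·α + gyro = (0.1300, 0.2000, -0.1300)
velocity change Δv = (-0.00480000, 0.01280000, -0.02720000)
F = m·Δv/dt = (-0.6000, 1.6000, -3.4000)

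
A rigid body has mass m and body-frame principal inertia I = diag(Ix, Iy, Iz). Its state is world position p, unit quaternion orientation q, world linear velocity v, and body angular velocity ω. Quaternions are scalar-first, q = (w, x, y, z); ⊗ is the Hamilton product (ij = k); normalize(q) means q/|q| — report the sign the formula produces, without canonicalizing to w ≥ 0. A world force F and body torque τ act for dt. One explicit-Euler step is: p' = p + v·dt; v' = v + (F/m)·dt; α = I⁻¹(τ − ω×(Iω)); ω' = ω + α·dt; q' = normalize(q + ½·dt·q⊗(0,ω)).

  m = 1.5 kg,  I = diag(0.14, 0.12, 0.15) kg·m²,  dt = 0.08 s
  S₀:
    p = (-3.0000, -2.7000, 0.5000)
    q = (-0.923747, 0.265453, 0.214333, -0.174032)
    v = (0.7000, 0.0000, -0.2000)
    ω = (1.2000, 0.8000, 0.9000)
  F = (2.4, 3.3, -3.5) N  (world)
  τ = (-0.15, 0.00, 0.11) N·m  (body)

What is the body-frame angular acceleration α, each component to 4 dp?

α = (-1.2257, 0.0900, 0.8613)

precession coupling ω×(Iω) = (0.0216, -0.0108, -0.0192)
angular accel α = (-1.2257, 0.0900, 0.8613)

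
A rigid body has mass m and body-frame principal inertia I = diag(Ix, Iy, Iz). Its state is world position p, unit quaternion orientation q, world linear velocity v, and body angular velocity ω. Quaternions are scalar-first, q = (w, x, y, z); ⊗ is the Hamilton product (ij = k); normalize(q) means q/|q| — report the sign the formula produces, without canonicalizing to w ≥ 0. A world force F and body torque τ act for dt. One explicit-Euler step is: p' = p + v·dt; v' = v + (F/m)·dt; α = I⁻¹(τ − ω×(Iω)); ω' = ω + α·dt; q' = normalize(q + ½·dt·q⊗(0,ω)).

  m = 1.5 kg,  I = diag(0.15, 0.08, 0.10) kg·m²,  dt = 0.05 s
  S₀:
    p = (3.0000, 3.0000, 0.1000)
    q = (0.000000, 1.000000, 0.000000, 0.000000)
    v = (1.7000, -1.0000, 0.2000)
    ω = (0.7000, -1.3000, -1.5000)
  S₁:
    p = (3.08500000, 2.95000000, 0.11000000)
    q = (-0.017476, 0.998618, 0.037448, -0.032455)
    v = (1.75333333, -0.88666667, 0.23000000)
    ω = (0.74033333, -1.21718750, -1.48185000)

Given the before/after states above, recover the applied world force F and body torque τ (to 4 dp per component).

Δω = ω₁−ω₀ = (0.04033333, 0.08281250, 0.01815000)
τ = I·(Δω/dt) + ω₀×(Iω₀) = (0.1600, 0.0800, 0.1000)
v₁ − v₀ = (0.05333333, 0.11333333, 0.03000000)
applied force F = (1.6000, 3.4000, 0.9000)

F = (1.6000, 3.4000, 0.9000)
τ = (0.1600, 0.0800, 0.1000)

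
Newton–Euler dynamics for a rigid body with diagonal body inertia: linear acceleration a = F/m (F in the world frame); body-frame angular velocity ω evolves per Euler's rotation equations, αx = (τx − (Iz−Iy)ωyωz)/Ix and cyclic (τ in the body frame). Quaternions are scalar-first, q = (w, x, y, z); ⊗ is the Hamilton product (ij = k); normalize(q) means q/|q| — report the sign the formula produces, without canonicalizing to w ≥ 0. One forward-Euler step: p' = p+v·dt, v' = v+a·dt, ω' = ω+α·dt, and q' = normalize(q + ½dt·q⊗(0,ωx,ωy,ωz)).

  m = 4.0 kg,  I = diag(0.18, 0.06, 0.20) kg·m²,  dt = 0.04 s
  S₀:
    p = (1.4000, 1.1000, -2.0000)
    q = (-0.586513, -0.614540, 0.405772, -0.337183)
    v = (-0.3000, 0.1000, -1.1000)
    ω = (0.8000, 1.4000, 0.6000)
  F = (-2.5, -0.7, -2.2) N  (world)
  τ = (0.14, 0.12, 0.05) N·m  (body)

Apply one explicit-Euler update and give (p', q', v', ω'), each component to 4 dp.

p' = (1.3880, 1.1040, -2.0440)
q' = (-0.5837, -0.6093, 0.3911, -0.3677)
v' = (-0.3250, 0.0930, -1.1220)
ω' = (0.8050, 1.4864, 0.6369)

(τ − ω×Iω)/I = (0.1244, 2.1600, 0.9220)
ω' = ω + α·dt = (0.8050, 1.4864, 0.6369)
2q̇ = q⊗(0,ω) = (0.1258610, 0.2463090, -0.7221406, -1.5368814)
q' = normalize(q + ½dt·q⊗(0,ω)) = (-0.5837, -0.6093, 0.3911, -0.3677)
p + v·dt = (1.3880, 1.1040, -2.0440)
v' = v + a·dt = (-0.3250, 0.0930, -1.1220)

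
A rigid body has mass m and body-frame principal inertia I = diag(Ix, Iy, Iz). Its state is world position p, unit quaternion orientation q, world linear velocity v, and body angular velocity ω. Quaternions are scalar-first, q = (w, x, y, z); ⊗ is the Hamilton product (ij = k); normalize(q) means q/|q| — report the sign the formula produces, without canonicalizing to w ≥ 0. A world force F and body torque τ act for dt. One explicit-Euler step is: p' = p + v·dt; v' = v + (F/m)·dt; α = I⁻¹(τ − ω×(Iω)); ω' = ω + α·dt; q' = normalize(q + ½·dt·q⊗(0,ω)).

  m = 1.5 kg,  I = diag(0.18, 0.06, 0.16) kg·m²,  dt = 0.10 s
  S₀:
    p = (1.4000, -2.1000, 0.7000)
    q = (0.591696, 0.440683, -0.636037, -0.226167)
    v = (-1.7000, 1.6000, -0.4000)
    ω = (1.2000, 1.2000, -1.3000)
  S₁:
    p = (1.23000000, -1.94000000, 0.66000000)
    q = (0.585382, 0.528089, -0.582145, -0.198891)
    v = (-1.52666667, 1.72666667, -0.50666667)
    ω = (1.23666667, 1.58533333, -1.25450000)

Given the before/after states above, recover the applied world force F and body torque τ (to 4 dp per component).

F = (2.6000, 1.9000, -1.6000)
τ = (-0.0900, 0.2000, -0.1000)

velocity change Δv = (0.17333333, 0.12666667, -0.10666667)
F = m·Δv/dt = (2.6000, 1.9000, -1.6000)
Δω = ω₁−ω₀ = (0.03666667, 0.38533333, 0.04550000)
gyro term ω₀×Iω₀ = (-0.1560, -0.0312, -0.1728)
applied torque τ = (-0.0900, 0.2000, -0.1000)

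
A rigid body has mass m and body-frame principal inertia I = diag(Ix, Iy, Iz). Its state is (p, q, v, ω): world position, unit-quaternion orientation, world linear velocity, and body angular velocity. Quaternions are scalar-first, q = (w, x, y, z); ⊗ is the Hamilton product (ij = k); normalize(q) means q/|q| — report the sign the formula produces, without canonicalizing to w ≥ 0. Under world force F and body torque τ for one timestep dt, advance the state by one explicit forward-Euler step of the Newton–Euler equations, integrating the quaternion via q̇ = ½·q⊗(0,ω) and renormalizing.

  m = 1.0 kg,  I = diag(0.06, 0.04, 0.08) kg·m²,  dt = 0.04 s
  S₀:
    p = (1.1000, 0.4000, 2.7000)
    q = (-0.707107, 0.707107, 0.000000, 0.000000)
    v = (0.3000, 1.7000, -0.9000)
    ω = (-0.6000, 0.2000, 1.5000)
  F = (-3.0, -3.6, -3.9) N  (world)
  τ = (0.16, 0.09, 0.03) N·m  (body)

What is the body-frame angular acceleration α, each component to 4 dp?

precession coupling ω×(Iω) = (0.0120, 0.0180, 0.0024)
angular accel α = (2.4667, 1.8000, 0.3450)

α = (2.4667, 1.8000, 0.3450)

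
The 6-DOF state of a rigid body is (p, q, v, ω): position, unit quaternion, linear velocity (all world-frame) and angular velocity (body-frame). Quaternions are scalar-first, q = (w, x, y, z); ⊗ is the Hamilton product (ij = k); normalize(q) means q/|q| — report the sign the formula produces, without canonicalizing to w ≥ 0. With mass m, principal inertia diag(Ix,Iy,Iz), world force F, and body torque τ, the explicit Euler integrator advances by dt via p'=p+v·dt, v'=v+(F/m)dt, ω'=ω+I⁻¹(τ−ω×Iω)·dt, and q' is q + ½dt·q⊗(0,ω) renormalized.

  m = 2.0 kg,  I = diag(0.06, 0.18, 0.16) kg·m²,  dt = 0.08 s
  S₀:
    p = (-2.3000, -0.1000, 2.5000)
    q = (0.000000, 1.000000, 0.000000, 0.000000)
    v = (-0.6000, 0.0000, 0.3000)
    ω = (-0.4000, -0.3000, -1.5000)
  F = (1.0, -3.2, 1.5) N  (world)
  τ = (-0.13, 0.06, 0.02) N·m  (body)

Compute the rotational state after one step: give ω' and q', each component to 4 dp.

ω' = (-0.5613, -0.2467, -1.4972)
q' = (0.0160, 0.9980, 0.0599, -0.0120)

(τ − ω×Iω)/I = (-2.0167, 0.6667, 0.0350)
ω' = ω + α·dt = (-0.5613, -0.2467, -1.4972)
Hamilton product q⊗(0,ω) = (0.4000000, 0.0000000, 1.5000000, -0.3000000)
q' = normalize(q + ½dt·q⊗(0,ω)) = (0.0160, 0.9980, 0.0599, -0.0120)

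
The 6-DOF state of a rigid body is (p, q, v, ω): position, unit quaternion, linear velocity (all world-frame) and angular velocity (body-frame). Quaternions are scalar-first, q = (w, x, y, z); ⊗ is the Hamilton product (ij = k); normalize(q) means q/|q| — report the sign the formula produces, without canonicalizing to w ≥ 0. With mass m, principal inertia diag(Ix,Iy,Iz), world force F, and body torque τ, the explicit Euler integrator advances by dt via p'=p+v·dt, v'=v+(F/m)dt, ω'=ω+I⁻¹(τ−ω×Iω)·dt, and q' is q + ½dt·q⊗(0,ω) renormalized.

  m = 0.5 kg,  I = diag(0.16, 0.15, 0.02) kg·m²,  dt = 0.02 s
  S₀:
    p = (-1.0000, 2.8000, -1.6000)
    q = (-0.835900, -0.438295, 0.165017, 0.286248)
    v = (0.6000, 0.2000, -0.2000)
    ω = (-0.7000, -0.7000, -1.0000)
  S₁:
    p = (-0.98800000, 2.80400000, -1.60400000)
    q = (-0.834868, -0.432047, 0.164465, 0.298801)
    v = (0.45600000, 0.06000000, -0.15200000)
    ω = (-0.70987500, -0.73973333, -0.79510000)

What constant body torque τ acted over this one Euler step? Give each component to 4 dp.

rate change Δω = (-0.00987500, -0.03973333, 0.20490000)
ω₀×(Iω₀) = (-0.0910, 0.0980, -0.0049)
applied torque τ = (-0.1700, -0.2000, 0.2000)

τ = (-0.1700, -0.2000, 0.2000)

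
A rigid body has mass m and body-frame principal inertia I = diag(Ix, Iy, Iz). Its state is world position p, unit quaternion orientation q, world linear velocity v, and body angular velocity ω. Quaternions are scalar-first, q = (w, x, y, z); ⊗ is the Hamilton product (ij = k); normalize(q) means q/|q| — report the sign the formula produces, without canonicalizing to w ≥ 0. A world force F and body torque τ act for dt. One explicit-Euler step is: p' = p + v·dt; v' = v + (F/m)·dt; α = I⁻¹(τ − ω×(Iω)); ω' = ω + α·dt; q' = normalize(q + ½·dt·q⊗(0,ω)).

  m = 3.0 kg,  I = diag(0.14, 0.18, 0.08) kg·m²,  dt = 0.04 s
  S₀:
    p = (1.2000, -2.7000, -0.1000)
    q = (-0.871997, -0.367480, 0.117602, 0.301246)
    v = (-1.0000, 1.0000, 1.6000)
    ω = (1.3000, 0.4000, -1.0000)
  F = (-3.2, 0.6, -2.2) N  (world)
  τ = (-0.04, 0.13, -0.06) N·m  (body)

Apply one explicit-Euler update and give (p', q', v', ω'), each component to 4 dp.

p' = (1.1600, -2.6600, -0.0360)
q' = (-0.8569, -0.3947, 0.1110, 0.3125)
v' = (-1.0427, 1.0080, 1.5707)
ω' = (1.2771, 0.4462, -1.0404)

linear accel F/m = (-1.0667, 0.2000, -0.7333)
p + v·dt = (1.1600, -2.6600, -0.0360)
v' = v + a·dt = (-1.0427, 1.0080, 1.5707)
angular accel α = (-0.5714, 1.1556, -1.0100)
new body rate ω' = (1.2771, 0.4462, -1.0404)
q⊗(0,ω) = (0.7319292, -1.3716965, -0.3246590, 0.5721224)
q' = normalize(q + ½dt·q⊗(0,ω)) = (-0.8569, -0.3947, 0.1110, 0.3125)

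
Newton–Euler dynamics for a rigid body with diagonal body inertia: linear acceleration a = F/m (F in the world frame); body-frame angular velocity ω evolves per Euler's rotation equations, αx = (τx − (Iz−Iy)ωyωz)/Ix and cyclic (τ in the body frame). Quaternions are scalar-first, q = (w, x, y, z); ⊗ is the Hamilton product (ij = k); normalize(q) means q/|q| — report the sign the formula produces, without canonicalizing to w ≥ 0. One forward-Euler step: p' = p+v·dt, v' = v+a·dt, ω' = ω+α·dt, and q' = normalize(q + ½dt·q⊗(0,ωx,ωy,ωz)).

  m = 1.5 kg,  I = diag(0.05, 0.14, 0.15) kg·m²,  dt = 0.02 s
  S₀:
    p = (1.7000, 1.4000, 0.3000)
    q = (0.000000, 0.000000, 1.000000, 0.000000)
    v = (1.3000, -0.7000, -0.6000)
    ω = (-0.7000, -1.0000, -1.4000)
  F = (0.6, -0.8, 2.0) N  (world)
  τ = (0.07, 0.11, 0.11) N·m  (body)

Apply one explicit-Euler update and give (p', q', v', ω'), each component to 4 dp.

p' = (1.7260, 1.3860, 0.2880)
q' = (0.0100, -0.0140, 0.9998, 0.0070)
v' = (1.3080, -0.7107, -0.5733)
ω' = (-0.6776, -0.9703, -1.3937)

a = F/m = (0.4000, -0.5333, 1.3333)
p + v·dt = (1.7260, 1.3860, 0.2880)
new velocity v' = (1.3080, -0.7107, -0.5733)
ω×(Iω) gyroscopic = (0.0140, -0.0980, 0.0630)
(τ − ω×Iω)/I = (1.1200, 1.4857, 0.3133)
ω + α·dt = (-0.6776, -0.9703, -1.3937)
q⊗(0,ω) = (1.0000000, -1.4000000, 0.0000000, 0.7000000)
q + ½dt·q⊗(0,ω), renormalized = (0.0100, -0.0140, 0.9998, 0.0070)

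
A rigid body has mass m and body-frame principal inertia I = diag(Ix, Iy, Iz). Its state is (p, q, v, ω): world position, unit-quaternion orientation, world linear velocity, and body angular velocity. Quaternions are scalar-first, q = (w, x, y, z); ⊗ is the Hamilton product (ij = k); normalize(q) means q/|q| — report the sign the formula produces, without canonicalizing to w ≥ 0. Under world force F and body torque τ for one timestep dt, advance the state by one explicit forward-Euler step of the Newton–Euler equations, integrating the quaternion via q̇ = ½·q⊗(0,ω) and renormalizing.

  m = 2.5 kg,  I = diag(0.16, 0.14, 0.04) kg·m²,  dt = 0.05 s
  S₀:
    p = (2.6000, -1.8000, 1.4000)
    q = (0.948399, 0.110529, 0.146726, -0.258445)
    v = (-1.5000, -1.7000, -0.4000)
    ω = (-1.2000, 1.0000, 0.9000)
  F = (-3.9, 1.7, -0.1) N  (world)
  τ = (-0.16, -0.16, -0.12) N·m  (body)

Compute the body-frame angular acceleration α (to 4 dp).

α = (-0.4375, -0.2171, -3.6000)

ω×(Iω) gyroscopic = (-0.0900, -0.1296, 0.0240)
angular accel α = (-0.4375, -0.2171, -3.6000)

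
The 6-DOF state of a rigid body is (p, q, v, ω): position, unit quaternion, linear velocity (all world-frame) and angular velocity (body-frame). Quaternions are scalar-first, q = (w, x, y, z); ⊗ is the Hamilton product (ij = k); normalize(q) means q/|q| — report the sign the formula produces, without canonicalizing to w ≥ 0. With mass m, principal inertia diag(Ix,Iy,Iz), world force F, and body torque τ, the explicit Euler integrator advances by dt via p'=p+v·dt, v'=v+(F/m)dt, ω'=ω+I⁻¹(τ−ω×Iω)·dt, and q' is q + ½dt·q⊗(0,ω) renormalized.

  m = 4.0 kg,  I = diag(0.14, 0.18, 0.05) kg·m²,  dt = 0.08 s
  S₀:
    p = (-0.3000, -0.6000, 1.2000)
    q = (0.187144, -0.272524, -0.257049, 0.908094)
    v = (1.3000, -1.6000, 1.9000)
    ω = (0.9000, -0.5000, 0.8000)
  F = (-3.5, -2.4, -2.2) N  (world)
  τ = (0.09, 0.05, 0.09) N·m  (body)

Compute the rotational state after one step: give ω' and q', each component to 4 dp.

ω×(Iω) gyroscopic = (0.0520, 0.0648, -0.0180)
α = I⁻¹(τ − ω×Iω) = (0.2714, -0.0822, 2.1600)
new body rate ω' = (0.9217, -0.5066, 0.9728)
q⊗(0,ω) = (-0.6097281, 0.4168374, 0.9417318, 0.5173213)
q' = normalize(q + ½dt·q⊗(0,ω)) = (0.1625, -0.2555, -0.2191, 0.9275)

ω' = (0.9217, -0.5066, 0.9728)
q' = (0.1625, -0.2555, -0.2191, 0.9275)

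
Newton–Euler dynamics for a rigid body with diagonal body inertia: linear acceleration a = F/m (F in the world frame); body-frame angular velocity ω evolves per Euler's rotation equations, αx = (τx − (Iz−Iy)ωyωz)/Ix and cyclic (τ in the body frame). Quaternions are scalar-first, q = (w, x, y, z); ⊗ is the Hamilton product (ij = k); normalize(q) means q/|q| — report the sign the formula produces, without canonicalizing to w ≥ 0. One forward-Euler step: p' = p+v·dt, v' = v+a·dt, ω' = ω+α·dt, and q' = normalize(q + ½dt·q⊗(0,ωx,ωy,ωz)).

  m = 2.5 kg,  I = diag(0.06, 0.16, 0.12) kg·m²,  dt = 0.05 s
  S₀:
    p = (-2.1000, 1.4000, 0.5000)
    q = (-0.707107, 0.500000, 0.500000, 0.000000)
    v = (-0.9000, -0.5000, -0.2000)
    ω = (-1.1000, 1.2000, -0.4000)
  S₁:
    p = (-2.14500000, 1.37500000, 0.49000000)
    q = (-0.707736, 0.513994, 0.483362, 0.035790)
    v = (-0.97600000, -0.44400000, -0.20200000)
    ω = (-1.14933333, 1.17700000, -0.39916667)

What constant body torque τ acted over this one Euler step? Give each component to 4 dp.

τ = (-0.0400, -0.1000, -0.1300)

ω₁ − ω₀ = (-0.04933333, -0.02300000, 0.00083333)
applied torque τ = (-0.0400, -0.1000, -0.1300)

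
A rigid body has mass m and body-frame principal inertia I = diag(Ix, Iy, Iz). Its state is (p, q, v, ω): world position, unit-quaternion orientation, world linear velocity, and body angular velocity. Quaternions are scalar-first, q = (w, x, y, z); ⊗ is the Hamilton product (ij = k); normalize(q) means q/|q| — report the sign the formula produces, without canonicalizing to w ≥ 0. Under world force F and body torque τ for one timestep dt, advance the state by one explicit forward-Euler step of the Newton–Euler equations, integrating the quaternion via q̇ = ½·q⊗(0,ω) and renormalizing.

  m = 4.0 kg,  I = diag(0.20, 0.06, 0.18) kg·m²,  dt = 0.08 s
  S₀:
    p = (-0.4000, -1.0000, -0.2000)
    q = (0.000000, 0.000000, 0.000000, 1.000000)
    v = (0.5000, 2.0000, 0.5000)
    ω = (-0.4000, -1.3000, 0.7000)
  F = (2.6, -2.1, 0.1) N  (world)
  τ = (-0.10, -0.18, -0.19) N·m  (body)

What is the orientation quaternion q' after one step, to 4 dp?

q' = (-0.0279, 0.0519, -0.0160, 0.9981)

Hamilton product q⊗(0,ω) = (-0.7000000, 1.3000000, -0.4000000, 0.0000000)
q' = normalize(q + ½dt·q⊗(0,ω)) = (-0.0279, 0.0519, -0.0160, 0.9981)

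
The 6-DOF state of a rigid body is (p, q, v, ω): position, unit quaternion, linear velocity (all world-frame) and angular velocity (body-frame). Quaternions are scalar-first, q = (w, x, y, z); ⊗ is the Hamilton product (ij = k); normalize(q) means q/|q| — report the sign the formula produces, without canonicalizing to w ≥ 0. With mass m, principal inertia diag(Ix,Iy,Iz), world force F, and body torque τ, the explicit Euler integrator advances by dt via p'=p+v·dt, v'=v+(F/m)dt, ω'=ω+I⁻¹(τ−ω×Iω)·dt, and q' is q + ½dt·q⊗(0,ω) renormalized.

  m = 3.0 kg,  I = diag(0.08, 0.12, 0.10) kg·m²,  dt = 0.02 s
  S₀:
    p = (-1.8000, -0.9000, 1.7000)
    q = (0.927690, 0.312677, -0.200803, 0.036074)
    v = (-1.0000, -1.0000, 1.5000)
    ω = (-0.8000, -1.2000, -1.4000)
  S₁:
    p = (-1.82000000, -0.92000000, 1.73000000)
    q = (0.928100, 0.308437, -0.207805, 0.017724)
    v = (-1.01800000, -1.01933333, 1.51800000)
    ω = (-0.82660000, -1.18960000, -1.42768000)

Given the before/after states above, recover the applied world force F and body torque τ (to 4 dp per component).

F = (-2.7000, -2.9000, 2.7000)
τ = (-0.1400, 0.0400, -0.1000)

Δv = v₁−v₀ = (-0.01800000, -0.01933333, 0.01800000)
m·(v₁−v₀)/dt = (-2.7000, -2.9000, 2.7000)
ω₁ − ω₀ = (-0.02660000, 0.01040000, -0.02768000)
ω₀×(Iω₀) = (-0.0336, -0.0224, 0.0384)
I·α + gyro = (-0.1400, 0.0400, -0.1000)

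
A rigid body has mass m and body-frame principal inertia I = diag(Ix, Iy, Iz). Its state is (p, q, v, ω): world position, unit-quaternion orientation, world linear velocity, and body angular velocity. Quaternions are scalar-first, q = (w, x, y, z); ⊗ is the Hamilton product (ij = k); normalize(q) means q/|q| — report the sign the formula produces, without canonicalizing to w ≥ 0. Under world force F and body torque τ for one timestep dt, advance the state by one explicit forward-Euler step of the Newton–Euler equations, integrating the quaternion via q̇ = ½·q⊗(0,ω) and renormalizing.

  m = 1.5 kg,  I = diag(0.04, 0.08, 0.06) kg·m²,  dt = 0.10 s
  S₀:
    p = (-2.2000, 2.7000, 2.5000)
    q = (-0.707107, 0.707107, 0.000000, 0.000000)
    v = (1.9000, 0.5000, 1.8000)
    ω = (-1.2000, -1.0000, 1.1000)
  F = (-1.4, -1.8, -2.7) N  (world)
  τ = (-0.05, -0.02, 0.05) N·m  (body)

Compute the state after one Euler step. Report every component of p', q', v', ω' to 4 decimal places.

α = I⁻¹(τ − ω×Iω) = (-1.8000, -0.5800, 0.0333)
ω' = ω + α·dt = (-1.3800, -1.0580, 1.1033)
Hamilton product q⊗(0,ω) = (0.8485284, 0.8485284, -0.0707107, -1.4849247)
q' = normalize(q + ½dt·q⊗(0,ω)) = (-0.6617, 0.7461, -0.0035, -0.0739)
linear accel F/m = (-0.9333, -1.2000, -1.8000)
p + v·dt = (-2.0100, 2.7500, 2.6800)
v + (F/m)dt = (1.8067, 0.3800, 1.6200)

p' = (-2.0100, 2.7500, 2.6800)
q' = (-0.6617, 0.7461, -0.0035, -0.0739)
v' = (1.8067, 0.3800, 1.6200)
ω' = (-1.3800, -1.0580, 1.1033)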